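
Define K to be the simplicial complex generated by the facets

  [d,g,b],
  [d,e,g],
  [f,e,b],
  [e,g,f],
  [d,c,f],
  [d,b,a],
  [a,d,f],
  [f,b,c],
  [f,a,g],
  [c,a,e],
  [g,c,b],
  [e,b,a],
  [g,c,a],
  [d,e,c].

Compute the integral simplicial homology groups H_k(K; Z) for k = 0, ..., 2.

H_0 ≅ Z,  H_1 ≅ Z^2,  H_2 ≅ Z.

Take the total order a < b < c < d < e < f < g on the vertex set. Then K (dimension 2) consists of the simplices:

  0-simplices (7): a, b, c, d, e, f, g
  1-simplices (21): ab, ac, ad, ae, af, ag, bc, bd, be, bf, bg, cd, ce, cf, cg, de, df, dg, ef, eg, fg
  2-simplices (14): abd, abe, ace, acg, adf, afg, bcf, bcg, bdg, bef, cde, cdf, deg, efg

giving chain groups C_0 ≅ Z^7, C_1 ≅ Z^21, C_2 ≅ Z^14.

∂_1: C_1 → C_0 sends each edge [p,q] (with p < q) to q − p. For instance
  ∂bd = d − b.
This gives a 7×21 integer matrix of rank 6; reducing to Smith normal form yields diagonal entries (1,1,1,1,1,1).

The boundary map ∂_2: C_2 → C_1 sends each 2-simplex [p,q,r] to [q,r] − [p,r] + [p,q]. For instance
  ∂cdf = df − cf + cd,
  ∂cde = de − ce + cd.
This gives a 21×14 integer matrix of rank 13; reducing to Smith normal form yields diagonal entries (1,1,1,1,1,1,1,1,1,1,1,1,1).

Computing H_k = (kernel of ∂_k) / (image of ∂_{k+1}):

  H_0: rank C_0 − rank ∂_1 = 7 − 6 = 1, and the invariant factors of ∂_1 are all 1, so H_0 = Z.
  H_1: rank ker ∂_1 − rank ∂_2 = (21 − 6) − 13 = 2, and the invariant factors of ∂_2 are all 1, so H_1 = Z^2.
  H_2: rank ker ∂_2 − rank ∂_3 = (14 − 13) − 0 = 1, and there is no ∂_3, so H_2 = Z.

As a check, the Euler characteristic is 7 − 21 + 14 = 0, which agrees with 1 − 2 + 1 = 0.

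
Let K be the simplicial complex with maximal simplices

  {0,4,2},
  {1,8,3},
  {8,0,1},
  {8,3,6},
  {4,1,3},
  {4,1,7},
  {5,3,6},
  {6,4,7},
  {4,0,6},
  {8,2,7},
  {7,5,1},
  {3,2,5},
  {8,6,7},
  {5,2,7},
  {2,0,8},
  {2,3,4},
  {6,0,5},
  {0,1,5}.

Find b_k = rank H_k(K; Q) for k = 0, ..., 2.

b_0 = 1, b_1 = 2, b_2 = 1.

We work with the vertex ordering 0 < 1 < 2 < 3 < 4 < 5 < 6 < 7 < 8. The simplices of K, each written with vertices in increasing order, are:

  0-simplices (9): [0], [1], [2], [3], [4], [5], [6], [7], [8]
  1-simplices (27): (27 of them)
  2-simplices (18): [0,1,5], [0,1,8], [0,2,4], [0,2,8], [0,4,6], [0,5,6], [1,3,4], [1,3,8], [1,4,7], [1,5,7], [2,3,4], [2,3,5], [2,5,7], [2,7,8], [3,5,6], [3,6,8], [4,6,7], [6,7,8]

Hence C_0 ≅ Z^9, C_1 ≅ Z^27, C_2 ≅ Z^18.

The boundary map ∂_1: C_1 → C_0 sends each edge [p,q] (with p < q) to q − p. For instance
  ∂[0,1] = [1] − [0].
This gives a 9×27 integer matrix of rank 8; reducing to Smith normal form yields diagonal entries (1,1,1,1,1,1,1,1).

Boundary ∂_2: C_2 → C_1 sends each 2-simplex [p,q,r] to [q,r] − [p,r] + [p,q]. For instance
  ∂[2,5,7] = [5,7] − [2,7] + [2,5],
  ∂[0,4,6] = [4,6] − [0,6] + [0,4].
The 27×18 boundary matrix has rank 17 and Smith normal form diag(1,1,1,1,1,1,1,1,1,1,1,1,1,1,1,1,1).

From H_k ≅ ker(∂_k) / im(∂_{k+1}) we obtain:

  H_0: rank C_0 − rank ∂_1 = 9 − 8 = 1, and the invariant factors of ∂_1 are all 1, so H_0 ≅ Z.
  H_1: rank ker ∂_1 − rank ∂_2 = (27 − 8) − 17 = 2, and the invariant factors of ∂_2 are all 1, so H_1 ≅ Z^2.
  H_2: rank ker ∂_2 − rank ∂_3 = (18 − 17) − 0 = 1, and there is no ∂_3, so H_2 ≅ Z.

(K is a triangulation of the torus T^2.)

Hence the Betti numbers are b_0 = 1, b_1 = 2, b_2 = 1.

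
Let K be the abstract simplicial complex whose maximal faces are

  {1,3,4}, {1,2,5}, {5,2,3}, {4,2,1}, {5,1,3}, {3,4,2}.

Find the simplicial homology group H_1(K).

H_1 ≅ 0.

We work with the vertex ordering 1 < 2 < 3 < 4 < 5. The simplices of K, each written with vertices in increasing order, are:

  0-simplices (5): [1], [2], [3], [4], [5]
  1-simplices (9): [1,2], [1,3], [1,4], [1,5], [2,3], [2,4], [2,5], [3,4], [3,5]
  2-simplices (6): [1,2,4], [1,2,5], [1,3,4], [1,3,5], [2,3,4], [2,3,5]

giving chain groups C_0 ≅ Z^5, C_1 ≅ Z^9, C_2 ≅ Z^6.

The boundary map ∂_1: C_1 → C_0 sends each edge [p,q] (with p < q) to q − p.
As a 5×9 matrix over Z this has rank 4, with invariant factors (1,1,1,1).

Boundary ∂_2: C_2 → C_1 sends each 2-simplex [p,q,r] to [q,r] − [p,r] + [p,q]. For instance
  ∂[1,3,4] = [3,4] − [1,4] + [1,3],
  ∂[1,2,5] = [2,5] − [1,5] + [1,2].
The resulting 9×6 matrix has rank 5, and its Smith normal form has invariant factors (1,1,1,1,1).

Computing H_k = (kernel of ∂_k) / (image of ∂_{k+1}):

  H_1: rank ker ∂_1 − rank ∂_2 = (9 − 4) − 5 = 0, and the invariant factors of ∂_2 are all 1, so H_1 = 0.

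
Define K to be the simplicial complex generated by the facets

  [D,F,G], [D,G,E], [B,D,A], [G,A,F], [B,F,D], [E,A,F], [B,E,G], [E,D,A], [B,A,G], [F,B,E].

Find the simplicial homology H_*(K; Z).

Fix the vertex order A < B < D < E < F < G and write every simplex with vertices in increasing order. Then dim K = 2 and the simplices of K are:

  0-simplices (6): A, B, D, E, F, G
  1-simplices (15): AB, AD, AE, AF, AG, BD, BE, BF, BG, DE, DF, DG, EF, EG, FG
  2-simplices (10): ABD, ABG, ADE, AEF, AFG, BDF, BEF, BEG, DEG, DFG

so the chain groups are C_0 ≅ Z^6, C_1 ≅ Z^15, C_2 ≅ Z^10.

∂_1: C_1 → C_0 is given by ∂[p,q] = [q] − [p].
This gives a 6×15 integer matrix of rank 5; reducing to Smith normal form yields diagonal entries (1,1,1,1,1).

∂_2: C_2 → C_1 maps a triangle to the signed sum of its edges. For instance
  ∂DEG = EG − DG + DE,
  ∂AEF = EF − AF + AE.
The 15×10 boundary matrix has rank 10 and Smith normal form diag(1,1,1,1,1,1,1,1,1,2).

Now H_k = ker ∂_k / im ∂_{k+1}, so:

  H_0: rank C_0 − rank ∂_1 = 6 − 5 = 1, and the invariant factors of ∂_1 are all 1, so H_0 ≅ Z.
  H_1: rank ker ∂_1 − rank ∂_2 = (15 − 5) − 10 = 0, and ∂_2 has invariant factor 2 > 1, so H_1 ≅ Z/2Z.
  H_2: rank ker ∂_2 − rank ∂_3 = (10 − 10) − 0 = 0, and there is no ∂_3, so H_2 ≅ 0.

As a check, the Euler characteristic is 6 − 15 + 10 = 1, which agrees with 1 − 0 + 0 = 1.

H_0 ≅ Z,  H_1 ≅ Z/2Z,  H_2 = 0.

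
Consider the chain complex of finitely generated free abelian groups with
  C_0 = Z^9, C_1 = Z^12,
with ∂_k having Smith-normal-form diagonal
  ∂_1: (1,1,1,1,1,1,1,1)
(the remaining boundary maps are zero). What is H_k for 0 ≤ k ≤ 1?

H_0: b_0 = 9 − 0 − 8 = 1; torsion from ∂_1 factors > 1: none. So H_0 ≅ Z.
H_1: b_1 = 12 − 8 − 0 = 4; torsion from ∂_2 factors > 1: none. So H_1 ≅ Z^4.

H_0 ≅ Z,  H_1 ≅ Z^4.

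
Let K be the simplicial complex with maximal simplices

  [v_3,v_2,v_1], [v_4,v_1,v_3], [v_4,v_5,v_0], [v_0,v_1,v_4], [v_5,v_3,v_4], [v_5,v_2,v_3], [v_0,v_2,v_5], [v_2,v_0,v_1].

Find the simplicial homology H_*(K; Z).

Order the vertices as v_0 < v_1 < v_2 < v_3 < v_4 < v_5. Listing each simplex with vertices in this order, K has dimension 2 with simplices:

  0-simplices (6): [v_0], [v_1], [v_2], [v_3], [v_4], [v_5]
  1-simplices (12): [v_0,v_1], [v_0,v_2], [v_0,v_4], [v_0,v_5], [v_1,v_2], [v_1,v_3], [v_1,v_4], [v_2,v_3], [v_2,v_5], [v_3,v_4], [v_3,v_5], [v_4,v_5]
  2-simplices (8): [v_0,v_1,v_2], [v_0,v_1,v_4], [v_0,v_2,v_5], [v_0,v_4,v_5], [v_1,v_2,v_3], [v_1,v_3,v_4], [v_2,v_3,v_5], [v_3,v_4,v_5]

so the chain groups are C_0 ≅ Z^6, C_1 ≅ Z^12, C_2 ≅ Z^8.

Boundary ∂_1: C_1 → C_0 is given by ∂[p,q] = [q] − [p].
The resulting 6×12 matrix has rank 5, and its Smith normal form has invariant factors (1,1,1,1,1).

∂_2: C_2 → C_1 acts by ∂[p,q,r] = [q,r] − [p,r] + [p,q]. For instance
  ∂[v_1,v_2,v_3] = [v_2,v_3] − [v_1,v_3] + [v_1,v_2],
  ∂[v_0,v_1,v_4] = [v_1,v_4] − [v_0,v_4] + [v_0,v_1].
The 12×8 boundary matrix has rank 7 and Smith normal form diag(1,1,1,1,1,1,1).

From H_k ≅ ker(∂_k) / im(∂_{k+1}) we obtain:

  H_0: rank C_0 − rank ∂_1 = 6 − 5 = 1, and the invariant factors of ∂_1 are all 1, so H_0 = Z.
  H_1: rank ker ∂_1 − rank ∂_2 = (12 − 5) − 7 = 0, and the invariant factors of ∂_2 are all 1, so H_1 = 0.
  H_2: rank ker ∂_2 − rank ∂_3 = (8 − 7) − 0 = 1, and there is no ∂_3, so H_2 = Z.

H_0 = Z,  H_1 = 0,  H_2 = Z.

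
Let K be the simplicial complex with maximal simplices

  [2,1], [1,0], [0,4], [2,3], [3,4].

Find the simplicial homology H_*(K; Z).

H_0 = Z,  H_1 = Z.

Fix the vertex order 0 < 1 < 2 < 3 < 4 and write every simplex with vertices in increasing order. Then dim K = 1 and the simplices of K are:

  0-simplices (5): [0], [1], [2], [3], [4]
  1-simplices (5): [0,1], [0,4], [1,2], [2,3], [3,4]

giving chain groups C_0 ≅ Z^5, C_1 ≅ Z^5.

∂_1: C_1 → C_0 sends each edge [p,q] (with p < q) to q − p.
This gives a 5×5 integer matrix of rank 4; reducing to Smith normal form yields diagonal entries (1,1,1,1).

From H_k ≅ ker(∂_k) / im(∂_{k+1}) we obtain:

  H_0: rank C_0 − rank ∂_1 = 5 − 4 = 1, and the invariant factors of ∂_1 are all 1, so H_0 ≅ Z.
  H_1: rank ker ∂_1 − rank ∂_2 = (5 − 4) − 0 = 1, and there is no ∂_2, so H_1 ≅ Z.

As a check, the Euler characteristic is 5 − 5 = 0, which agrees with 1 − 1 = 0.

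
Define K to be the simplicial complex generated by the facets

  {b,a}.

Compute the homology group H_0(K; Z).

We work with the vertex ordering a < b. The simplices of K, each written with vertices in increasing order, are:

  0-simplices (2): a, b
  1-simplices (1): ab

Hence C_0 ≅ Z^2, C_1 ≅ Z^1.

∂_1: C_1 → C_0 sends each edge [p,q] (with p < q) to q − p.
This gives a 2×1 integer matrix of rank 1; reducing to Smith normal form yields diagonal entries (1).

Reading off H_k = ker ∂_k / im ∂_{k+1}:

  H_0: rank C_0 − rank ∂_1 = 2 − 1 = 1, and the invariant factors of ∂_1 are all 1, so H_0 ≅ Z.

H_0 = Z.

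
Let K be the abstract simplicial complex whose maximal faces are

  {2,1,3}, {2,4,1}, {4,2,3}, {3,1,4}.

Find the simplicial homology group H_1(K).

Take the total order 1 < 2 < 3 < 4 on the vertex set. Then K (dimension 2) consists of the simplices:

  0-simplices (4): [1], [2], [3], [4]
  1-simplices (6): [1,2], [1,3], [1,4], [2,3], [2,4], [3,4]
  2-simplices (4): [1,2,3], [1,2,4], [1,3,4], [2,3,4]

giving chain groups C_0 ≅ Z^4, C_1 ≅ Z^6, C_2 ≅ Z^4.

Boundary ∂_1: C_1 → C_0 sends each edge [p,q] (with p < q) to q − p. For instance
  ∂[1,2] = [2] − [1].
The resulting 4×6 matrix has rank 3, and its Smith normal form has invariant factors (1,1,1).

The boundary map ∂_2: C_2 → C_1 sends each 2-simplex [p,q,r] to [q,r] − [p,r] + [p,q]. For instance
  ∂[2,3,4] = [3,4] − [2,4] + [2,3],
  ∂[1,2,4] = [2,4] − [1,4] + [1,2].
As a 6×4 matrix over Z this has rank 3, with invariant factors (1,1,1).

Now H_k = ker ∂_k / im ∂_{k+1}, so:

  H_1: rank ker ∂_1 − rank ∂_2 = (6 − 3) − 3 = 0, and the invariant factors of ∂_2 are all 1, so H_1 = 0.

H_1 = 0.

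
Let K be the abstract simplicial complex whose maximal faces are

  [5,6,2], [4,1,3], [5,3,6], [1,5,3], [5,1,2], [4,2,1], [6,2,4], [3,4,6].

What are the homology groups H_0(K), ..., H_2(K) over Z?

Take the total order 1 < 2 < 3 < 4 < 5 < 6 on the vertex set. Then K (dimension 2) consists of the simplices:

  0-simplices (6): [1], [2], [3], [4], [5], [6]
  1-simplices (12): [1,2], [1,3], [1,4], [1,5], [2,4], [2,5], [2,6], [3,4], [3,5], [3,6], [4,6], [5,6]
  2-simplices (8): [1,2,4], [1,2,5], [1,3,4], [1,3,5], [2,4,6], [2,5,6], [3,4,6], [3,5,6]

giving chain groups C_0 ≅ Z^6, C_1 ≅ Z^12, C_2 ≅ Z^8.

∂_1: C_1 → C_0 is given by ∂[p,q] = [q] − [p]. For instance
  ∂[3,5] = [5] − [3].
This gives a 6×12 integer matrix of rank 5; reducing to Smith normal form yields diagonal entries (1,1,1,1,1).

The boundary map ∂_2: C_2 → C_1 maps a triangle to the signed sum of its edges. For instance
  ∂[1,2,4] = [2,4] − [1,4] + [1,2],
  ∂[3,4,6] = [4,6] − [3,6] + [3,4].
The 12×8 boundary matrix has rank 7 and Smith normal form diag(1,1,1,1,1,1,1).

Now H_k = ker ∂_k / im ∂_{k+1}, so:

  H_0: rank C_0 − rank ∂_1 = 6 − 5 = 1, and the invariant factors of ∂_1 are all 1, so H_0 ≅ Z.
  H_1: rank ker ∂_1 − rank ∂_2 = (12 − 5) − 7 = 0, and the invariant factors of ∂_2 are all 1, so H_1 ≅ 0.
  H_2: rank ker ∂_2 − rank ∂_3 = (8 − 7) − 0 = 1, and there is no ∂_3, so H_2 ≅ Z.

As a check, the Euler characteristic is 6 − 12 + 8 = 2, which agrees with 1 − 0 + 1 = 2.
(K is a triangulation of the 2-sphere S^2.)

H_0 = Z,  H_1 = 0,  H_2 = Z.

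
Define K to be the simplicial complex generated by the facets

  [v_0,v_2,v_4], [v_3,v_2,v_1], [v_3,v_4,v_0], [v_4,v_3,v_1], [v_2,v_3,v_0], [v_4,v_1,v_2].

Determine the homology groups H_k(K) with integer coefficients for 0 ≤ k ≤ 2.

H_0 ≅ Z,  H_1 = 0,  H_2 ≅ Z.

We work with the vertex ordering v_0 < v_1 < v_2 < v_3 < v_4. The simplices of K, each written with vertices in increasing order, are:

  0-simplices (5): [v_0], [v_1], [v_2], [v_3], [v_4]
  1-simplices (9): [v_0,v_2], [v_0,v_3], [v_0,v_4], [v_1,v_2], [v_1,v_3], [v_1,v_4], [v_2,v_3], [v_2,v_4], [v_3,v_4]
  2-simplices (6): [v_0,v_2,v_3], [v_0,v_2,v_4], [v_0,v_3,v_4], [v_1,v_2,v_3], [v_1,v_2,v_4], [v_1,v_3,v_4]

giving chain groups C_0 ≅ Z^5, C_1 ≅ Z^9, C_2 ≅ Z^6.

The boundary map ∂_1: C_1 → C_0 is given by ∂[p,q] = [q] − [p]. For instance
  ∂[v_0,v_3] = [v_3] − [v_0].
The 5×9 boundary matrix has rank 4 and Smith normal form diag(1,1,1,1).

∂_2: C_2 → C_1 maps a triangle to the signed sum of its edges. For instance
  ∂[v_0,v_3,v_4] = [v_3,v_4] − [v_0,v_4] + [v_0,v_3],
  ∂[v_0,v_2,v_4] = [v_2,v_4] − [v_0,v_4] + [v_0,v_2].
The resulting 9×6 matrix has rank 5, and its Smith normal form has invariant factors (1,1,1,1,1).

Reading off H_k = ker ∂_k / im ∂_{k+1}:

  H_0: rank C_0 − rank ∂_1 = 5 − 4 = 1, and the invariant factors of ∂_1 are all 1, so H_0 ≅ Z.
  H_1: rank ker ∂_1 − rank ∂_2 = (9 − 4) − 5 = 0, and the invariant factors of ∂_2 are all 1, so H_1 ≅ 0.
  H_2: rank ker ∂_2 − rank ∂_3 = (6 − 5) − 0 = 1, and there is no ∂_3, so H_2 ≅ Z.

As a check, the Euler characteristic is 5 − 9 + 6 = 2, which agrees with 1 − 0 + 1 = 2.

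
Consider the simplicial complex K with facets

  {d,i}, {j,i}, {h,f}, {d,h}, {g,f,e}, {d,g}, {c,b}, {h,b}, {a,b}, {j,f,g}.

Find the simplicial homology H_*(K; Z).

Order the vertices as a < b < c < d < e < f < g < h < i < j. Listing each simplex with vertices in this order, K has dimension 2 with simplices:

  0-simplices (10): a, b, c, d, e, f, g, h, i, j
  1-simplices (13): ab, bc, bh, dg, dh, di, ef, eg, fg, fh, fj, gj, ij
  2-simplices (2): efg, fgj

Hence C_0 ≅ Z^10, C_1 ≅ Z^13, C_2 ≅ Z^2.

Boundary ∂_1: C_1 → C_0 is given by ∂[p,q] = [q] − [p]. For instance
  ∂fj = j − f.
The 10×13 boundary matrix has rank 9 and Smith normal form diag(1,1,1,1,1,1,1,1,1).

Boundary ∂_2: C_2 → C_1 maps a triangle to the signed sum of its edges. For instance
  ∂fgj = gj − fj + fg,
  ∂efg = fg − eg + ef.
This gives a 13×2 integer matrix of rank 2; reducing to Smith normal form yields diagonal entries (1,1).

Reading off H_k = ker ∂_k / im ∂_{k+1}:

  H_0: rank C_0 − rank ∂_1 = 10 − 9 = 1, and the invariant factors of ∂_1 are all 1, so H_0 ≅ Z.
  H_1: rank ker ∂_1 − rank ∂_2 = (13 − 9) − 2 = 2, and the invariant factors of ∂_2 are all 1, so H_1 ≅ Z^2.
  H_2: rank ker ∂_2 − rank ∂_3 = (2 − 2) − 0 = 0, and there is no ∂_3, so H_2 ≅ 0.

H_0 = Z,  H_1 = Z^2,  H_2 = 0.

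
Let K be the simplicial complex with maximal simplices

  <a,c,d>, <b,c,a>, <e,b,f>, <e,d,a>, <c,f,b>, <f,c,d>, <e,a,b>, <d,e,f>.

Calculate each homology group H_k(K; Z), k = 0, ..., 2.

We work with the vertex ordering a < b < c < d < e < f. The simplices of K, each written with vertices in increasing order, are:

  0-simplices (6): a, b, c, d, e, f
  1-simplices (12): ab, ac, ad, ae, bc, be, bf, cd, cf, de, df, ef
  2-simplices (8): abc, abe, acd, ade, bcf, bef, cdf, def

so the chain groups are C_0 ≅ Z^6, C_1 ≅ Z^12, C_2 ≅ Z^8.

∂_1: C_1 → C_0 is given by ∂[p,q] = [q] − [p]. For instance
  ∂bc = c − b.
As a 6×12 matrix over Z this has rank 5, with invariant factors (1,1,1,1,1).

∂_2: C_2 → C_1 maps a triangle to the signed sum of its edges. For instance
  ∂ade = de − ae + ad,
  ∂abc = bc − ac + ab.
This gives a 12×8 integer matrix of rank 7; reducing to Smith normal form yields diagonal entries (1,1,1,1,1,1,1).

Now H_k = ker ∂_k / im ∂_{k+1}, so:

  H_0: rank C_0 − rank ∂_1 = 6 − 5 = 1, and the invariant factors of ∂_1 are all 1, so H_0 ≅ Z.
  H_1: rank ker ∂_1 − rank ∂_2 = (12 − 5) − 7 = 0, and the invariant factors of ∂_2 are all 1, so H_1 ≅ 0.
  H_2: rank ker ∂_2 − rank ∂_3 = (8 − 7) − 0 = 1, and there is no ∂_3, so H_2 ≅ Z.

H_0 ≅ Z,  H_1 = 0,  H_2 ≅ Z.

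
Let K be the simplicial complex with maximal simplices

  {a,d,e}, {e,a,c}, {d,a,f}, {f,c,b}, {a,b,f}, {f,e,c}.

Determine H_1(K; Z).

K has 6 vertices, 12 edges, 6 triangles.
rank ∂_1 = 5, rank ∂_2 = 6 ⇒ b_1 = 12 − 5 − 6 = 1; all invariant factors of ∂_2 are 1 so no torsion. So H_1 ≅ Z.

H_1 ≅ Z.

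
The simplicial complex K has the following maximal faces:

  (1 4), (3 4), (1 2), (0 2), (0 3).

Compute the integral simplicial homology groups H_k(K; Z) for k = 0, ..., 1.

H_0 = Z,  H_1 = Z.

Order the vertices as 0 < 1 < 2 < 3 < 4. Listing each simplex with vertices in this order, K has dimension 1 with simplices:

  0-simplices (5): [0], [1], [2], [3], [4]
  1-simplices (5): [0,2], [0,3], [1,2], [1,4], [3,4]

giving chain groups C_0 ≅ Z^5, C_1 ≅ Z^5.

∂_1: C_1 → C_0 is given by ∂[p,q] = [q] − [p]. For instance
  ∂[0,2] = [2] − [0].
As a 5×5 matrix over Z this has rank 4, with invariant factors (1,1,1,1).

Now H_k = ker ∂_k / im ∂_{k+1}, so:

  H_0: rank C_0 − rank ∂_1 = 5 − 4 = 1, and the invariant factors of ∂_1 are all 1, so H_0 ≅ Z.
  H_1: rank ker ∂_1 − rank ∂_2 = (5 − 4) − 0 = 1, and there is no ∂_2, so H_1 ≅ Z.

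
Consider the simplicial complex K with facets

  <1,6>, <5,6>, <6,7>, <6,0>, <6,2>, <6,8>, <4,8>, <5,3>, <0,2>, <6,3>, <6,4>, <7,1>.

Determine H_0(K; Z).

Order the vertices as 0 < 1 < 2 < 3 < 4 < 5 < 6 < 7 < 8. Listing each simplex with vertices in this order, K has dimension 1 with simplices:

  0-simplices (9): [0], [1], [2], [3], [4], [5], [6], [7], [8]
  1-simplices (12): [0,2], [0,6], [1,6], [1,7], [2,6], [3,5], [3,6], [4,6], [4,8], [5,6], [6,7], [6,8]

so the chain groups are C_0 ≅ Z^9, C_1 ≅ Z^12.

Boundary ∂_1: C_1 → C_0 is given by ∂[p,q] = [q] − [p].
The resulting 9×12 matrix has rank 8, and its Smith normal form has invariant factors (1,1,1,1,1,1,1,1).

Reading off H_k = ker ∂_k / im ∂_{k+1}:

  H_0: rank C_0 − rank ∂_1 = 9 − 8 = 1, and the invariant factors of ∂_1 are all 1, so H_0 = Z.

(K is a triangulation of a wedge of 4 circles.)

H_0 ≅ Z.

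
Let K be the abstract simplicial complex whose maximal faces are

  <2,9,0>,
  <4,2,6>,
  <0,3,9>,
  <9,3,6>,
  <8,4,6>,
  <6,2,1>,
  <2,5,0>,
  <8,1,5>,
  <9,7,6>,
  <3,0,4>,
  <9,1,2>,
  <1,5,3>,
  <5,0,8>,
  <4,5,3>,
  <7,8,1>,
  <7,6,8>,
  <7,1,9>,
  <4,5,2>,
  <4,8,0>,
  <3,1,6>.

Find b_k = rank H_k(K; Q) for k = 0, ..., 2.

b_0 = 1, b_1 = 1, b_2 = 0.

We work with the vertex ordering 0 < 1 < 2 < 3 < 4 < 5 < 6 < 7 < 8 < 9. The simplices of K, each written with vertices in increasing order, are:

  0-simplices (10): [0], [1], [2], [3], [4], [5], [6], [7], [8], [9]
  1-simplices (30): (30 of them)
  2-simplices (20): (20 of them)

so the chain groups are C_0 ≅ Z^10, C_1 ≅ Z^30, C_2 ≅ Z^20.

Boundary ∂_1: C_1 → C_0 is given by ∂[p,q] = [q] − [p]. For instance
  ∂[3,5] = [5] − [3].
The resulting 10×30 matrix has rank 9, and its Smith normal form has invariant factors (1,1,1,1,1,1,1,1,1).

Boundary ∂_2: C_2 → C_1 maps a triangle to the signed sum of its edges. For instance
  ∂[1,3,6] = [3,6] − [1,6] + [1,3],
  ∂[0,3,4] = [3,4] − [0,4] + [0,3].
The resulting 30×20 matrix has rank 20, and its Smith normal form has invariant factors (1,1,1,1,1,1,1,1,1,1,1,1,1,1,1,1,1,1,1,2).

Reading off H_k = ker ∂_k / im ∂_{k+1}:

  H_0: rank C_0 − rank ∂_1 = 10 − 9 = 1, and the invariant factors of ∂_1 are all 1, so H_0 = Z.
  H_1: rank ker ∂_1 − rank ∂_2 = (30 − 9) − 20 = 1, and ∂_2 has invariant factor 2 > 1, so H_1 = Z ⊕ Z/2.
  H_2: rank ker ∂_2 − rank ∂_3 = (20 − 20) − 0 = 0, and there is no ∂_3, so H_2 = 0.

Hence the Betti numbers are b_0 = 1, b_1 = 1, b_2 = 0.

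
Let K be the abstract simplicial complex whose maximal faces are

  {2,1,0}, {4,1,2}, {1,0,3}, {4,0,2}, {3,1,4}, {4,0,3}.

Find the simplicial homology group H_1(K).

Take the total order 0 < 1 < 2 < 3 < 4 on the vertex set. Then K (dimension 2) consists of the simplices:

  0-simplices (5): [0], [1], [2], [3], [4]
  1-simplices (9): [0,1], [0,2], [0,3], [0,4], [1,2], [1,3], [1,4], [2,4], [3,4]
  2-simplices (6): [0,1,2], [0,1,3], [0,2,4], [0,3,4], [1,2,4], [1,3,4]

so the chain groups are C_0 ≅ Z^5, C_1 ≅ Z^9, C_2 ≅ Z^6.

∂_1: C_1 → C_0 maps an edge to its endpoints' difference, ∂[p,q] = q − p. For instance
  ∂[0,2] = [2] − [0].
As a 5×9 matrix over Z this has rank 4, with invariant factors (1,1,1,1).

The boundary map ∂_2: C_2 → C_1 sends each 2-simplex [p,q,r] to [q,r] − [p,r] + [p,q]. For instance
  ∂[0,1,3] = [1,3] − [0,3] + [0,1],
  ∂[0,1,2] = [1,2] − [0,2] + [0,1].
This gives a 9×6 integer matrix of rank 5; reducing to Smith normal form yields diagonal entries (1,1,1,1,1).

Computing H_k = (kernel of ∂_k) / (image of ∂_{k+1}):

  H_1: rank ker ∂_1 − rank ∂_2 = (9 − 4) − 5 = 0, and the invariant factors of ∂_2 are all 1, so H_1 = 0.

H_1 ≅ 0.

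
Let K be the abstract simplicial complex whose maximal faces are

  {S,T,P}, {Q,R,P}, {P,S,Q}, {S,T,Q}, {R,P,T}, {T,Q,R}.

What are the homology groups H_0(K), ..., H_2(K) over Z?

K has 5 vertices, 9 edges, 6 triangles.
rank ∂_0 = 0, rank ∂_1 = 4 ⇒ b_0 = 5 − 0 − 4 = 1; all invariant factors of ∂_1 are 1 so no torsion. So H_0 ≅ Z.
rank ∂_1 = 4, rank ∂_2 = 5 ⇒ b_1 = 9 − 4 − 5 = 0; all invariant factors of ∂_2 are 1 so no torsion. So H_1 ≅ 0.
rank ∂_2 = 5, rank ∂_3 = 0 ⇒ b_2 = 6 − 5 − 0 = 1. So H_2 ≅ Z.

H_0 ≅ Z,  H_1 = 0,  H_2 ≅ Z.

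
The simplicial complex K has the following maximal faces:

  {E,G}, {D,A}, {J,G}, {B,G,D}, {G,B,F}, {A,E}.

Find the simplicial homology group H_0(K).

H_0 = Z.

K has 7 vertices, 9 edges, 2 triangles.
rank ∂_0 = 0, rank ∂_1 = 6 ⇒ b_0 = 7 − 0 − 6 = 1; all invariant factors of ∂_1 are 1 so no torsion. So H_0 ≅ Z.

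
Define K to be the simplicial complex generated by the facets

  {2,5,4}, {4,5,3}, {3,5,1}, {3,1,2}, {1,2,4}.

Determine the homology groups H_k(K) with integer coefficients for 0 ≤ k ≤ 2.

Fix the vertex order 1 < 2 < 3 < 4 < 5 and write every simplex with vertices in increasing order. Then dim K = 2 and the simplices of K are:

  0-simplices (5): [1], [2], [3], [4], [5]
  1-simplices (10): [1,2], [1,3], [1,4], [1,5], [2,3], [2,4], [2,5], [3,4], [3,5], [4,5]
  2-simplices (5): [1,2,3], [1,2,4], [1,3,5], [2,4,5], [3,4,5]

giving chain groups C_0 ≅ Z^5, C_1 ≅ Z^10, C_2 ≅ Z^5.

The boundary map ∂_1: C_1 → C_0 maps an edge to its endpoints' difference, ∂[p,q] = q − p. For instance
  ∂[3,4] = [4] − [3].
This gives a 5×10 integer matrix of rank 4; reducing to Smith normal form yields diagonal entries (1,1,1,1).

Boundary ∂_2: C_2 → C_1 maps a triangle to the signed sum of its edges. For instance
  ∂[1,3,5] = [3,5] − [1,5] + [1,3],
  ∂[2,4,5] = [4,5] − [2,5] + [2,4].
As a 10×5 matrix over Z this has rank 5, with invariant factors (1,1,1,1,1).

Computing H_k = (kernel of ∂_k) / (image of ∂_{k+1}):

  H_0: rank C_0 − rank ∂_1 = 5 − 4 = 1, and the invariant factors of ∂_1 are all 1, so H_0 ≅ Z.
  H_1: rank ker ∂_1 − rank ∂_2 = (10 − 4) − 5 = 1, and the invariant factors of ∂_2 are all 1, so H_1 ≅ Z.
  H_2: rank ker ∂_2 − rank ∂_3 = (5 − 5) − 0 = 0, and there is no ∂_3, so H_2 ≅ 0.

H_0 = Z,  H_1 = Z,  H_2 = 0.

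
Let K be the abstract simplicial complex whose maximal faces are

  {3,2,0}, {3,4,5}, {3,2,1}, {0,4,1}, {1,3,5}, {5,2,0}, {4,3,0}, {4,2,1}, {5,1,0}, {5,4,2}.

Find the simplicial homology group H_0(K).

H_0 ≅ Z.

We work with the vertex ordering 0 < 1 < 2 < 3 < 4 < 5. The simplices of K, each written with vertices in increasing order, are:

  0-simplices (6): [0], [1], [2], [3], [4], [5]
  1-simplices (15): [0,1], [0,2], [0,3], [0,4], [0,5], [1,2], [1,3], [1,4], [1,5], [2,3], [2,4], [2,5], [3,4], [3,5], [4,5]
  2-simplices (10): [0,1,4], [0,1,5], [0,2,3], [0,2,5], [0,3,4], [1,2,3], [1,2,4], [1,3,5], [2,4,5], [3,4,5]

giving chain groups C_0 ≅ Z^6, C_1 ≅ Z^15, C_2 ≅ Z^10.

∂_1: C_1 → C_0 is given by ∂[p,q] = [q] − [p]. For instance
  ∂[1,2] = [2] − [1].
The 6×15 boundary matrix has rank 5 and Smith normal form diag(1,1,1,1,1).

The boundary map ∂_2: C_2 → C_1 sends each 2-simplex [p,q,r] to [q,r] − [p,r] + [p,q]. For instance
  ∂[0,2,5] = [2,5] − [0,5] + [0,2],
  ∂[0,1,5] = [1,5] − [0,5] + [0,1].
The resulting 15×10 matrix has rank 10, and its Smith normal form has invariant factors (1,1,1,1,1,1,1,1,1,2).

Reading off H_k = ker ∂_k / im ∂_{k+1}:

  H_0: rank C_0 − rank ∂_1 = 6 − 5 = 1, and the invariant factors of ∂_1 are all 1, so H_0 ≅ Z.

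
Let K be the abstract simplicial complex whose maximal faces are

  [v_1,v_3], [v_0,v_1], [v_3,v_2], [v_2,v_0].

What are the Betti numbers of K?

Take the total order v_0 < v_1 < v_2 < v_3 on the vertex set. Then K (dimension 1) consists of the simplices:

  0-simplices (4): [v_0], [v_1], [v_2], [v_3]
  1-simplices (4): [v_0,v_1], [v_0,v_2], [v_1,v_3], [v_2,v_3]

Hence C_0 ≅ Z^4, C_1 ≅ Z^4.

Boundary ∂_1: C_1 → C_0 is given by ∂[p,q] = [q] − [p].
The resulting 4×4 matrix has rank 3, and its Smith normal form has invariant factors (1,1,1).

From H_k ≅ ker(∂_k) / im(∂_{k+1}) we obtain:

  H_0: rank C_0 − rank ∂_1 = 4 − 3 = 1, and the invariant factors of ∂_1 are all 1, so H_0 ≅ Z.
  H_1: rank ker ∂_1 − rank ∂_2 = (4 − 3) − 0 = 1, and there is no ∂_2, so H_1 ≅ Z.

Hence the Betti numbers are b_0 = 1, b_1 = 1.

b_0 = 1, b_1 = 1.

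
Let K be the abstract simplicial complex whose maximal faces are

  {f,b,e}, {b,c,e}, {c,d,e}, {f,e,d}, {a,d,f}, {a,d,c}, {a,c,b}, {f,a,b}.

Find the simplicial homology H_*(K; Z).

We work with the vertex ordering a < b < c < d < e < f. The simplices of K, each written with vertices in increasing order, are:

  0-simplices (6): a, b, c, d, e, f
  1-simplices (12): ab, ac, ad, af, bc, be, bf, cd, ce, de, df, ef
  2-simplices (8): abc, abf, acd, adf, bce, bef, cde, def

so the chain groups are C_0 ≅ Z^6, C_1 ≅ Z^12, C_2 ≅ Z^8.

The boundary map ∂_1: C_1 → C_0 sends each edge [p,q] (with p < q) to q − p.
The resulting 6×12 matrix has rank 5, and its Smith normal form has invariant factors (1,1,1,1,1).

The boundary map ∂_2: C_2 → C_1 sends each 2-simplex [p,q,r] to [q,r] − [p,r] + [p,q]. For instance
  ∂bce = ce − be + bc,
  ∂def = ef − df + de.
The 12×8 boundary matrix has rank 7 and Smith normal form diag(1,1,1,1,1,1,1).

Reading off H_k = ker ∂_k / im ∂_{k+1}:

  H_0: rank C_0 − rank ∂_1 = 6 − 5 = 1, and the invariant factors of ∂_1 are all 1, so H_0 ≅ Z.
  H_1: rank ker ∂_1 − rank ∂_2 = (12 − 5) − 7 = 0, and the invariant factors of ∂_2 are all 1, so H_1 ≅ 0.
  H_2: rank ker ∂_2 − rank ∂_3 = (8 − 7) − 0 = 1, and there is no ∂_3, so H_2 ≅ Z.

H_0 ≅ Z,  H_1 = 0,  H_2 ≅ Z.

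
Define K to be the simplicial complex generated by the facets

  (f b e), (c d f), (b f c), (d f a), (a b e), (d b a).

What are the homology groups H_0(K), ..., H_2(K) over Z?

Take the total order a < b < c < d < e < f on the vertex set. Then K (dimension 2) consists of the simplices:

  0-simplices (6): a, b, c, d, e, f
  1-simplices (12): ab, ad, ae, af, bc, bd, be, bf, cd, cf, df, ef
  2-simplices (6): abd, abe, adf, bcf, bef, cdf

Hence C_0 ≅ Z^6, C_1 ≅ Z^12, C_2 ≅ Z^6.

Boundary ∂_1: C_1 → C_0 maps an edge to its endpoints' difference, ∂[p,q] = q − p. For instance
  ∂af = f − a.
This gives a 6×12 integer matrix of rank 5; reducing to Smith normal form yields diagonal entries (1,1,1,1,1).

Boundary ∂_2: C_2 → C_1 acts by ∂[p,q,r] = [q,r] − [p,r] + [p,q]. For instance
  ∂bef = ef − bf + be,
  ∂bcf = cf − bf + bc.
As a 12×6 matrix over Z this has rank 6, with invariant factors (1,1,1,1,1,1).

Computing H_k = (kernel of ∂_k) / (image of ∂_{k+1}):

  H_0: rank C_0 − rank ∂_1 = 6 − 5 = 1, and the invariant factors of ∂_1 are all 1, so H_0 = Z.
  H_1: rank ker ∂_1 − rank ∂_2 = (12 − 5) − 6 = 1, and the invariant factors of ∂_2 are all 1, so H_1 = Z.
  H_2: rank ker ∂_2 − rank ∂_3 = (6 − 6) − 0 = 0, and there is no ∂_3, so H_2 = 0.

(K is a triangulation of the cylinder S^1 x I.)

H_0 ≅ Z,  H_1 ≅ Z,  H_2 = 0.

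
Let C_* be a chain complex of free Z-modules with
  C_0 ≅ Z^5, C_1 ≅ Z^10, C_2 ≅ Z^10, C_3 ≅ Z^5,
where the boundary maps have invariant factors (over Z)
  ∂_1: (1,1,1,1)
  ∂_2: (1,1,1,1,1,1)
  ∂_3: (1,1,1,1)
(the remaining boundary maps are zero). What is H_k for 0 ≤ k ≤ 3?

H_0: b_0 = 5 − 0 − 4 = 1; torsion from ∂_1 factors > 1: none. So H_0 ≅ Z.
H_1: b_1 = 10 − 4 − 6 = 0; torsion from ∂_2 factors > 1: none. So H_1 ≅ 0.
H_2: b_2 = 10 − 6 − 4 = 0; torsion from ∂_3 factors > 1: none. So H_2 ≅ 0.
H_3: b_3 = 5 − 4 − 0 = 1; torsion from ∂_4 factors > 1: none. So H_3 ≅ Z.

H_0 ≅ Z,  H_1 = 0,  H_2 = 0,  H_3 ≅ Z.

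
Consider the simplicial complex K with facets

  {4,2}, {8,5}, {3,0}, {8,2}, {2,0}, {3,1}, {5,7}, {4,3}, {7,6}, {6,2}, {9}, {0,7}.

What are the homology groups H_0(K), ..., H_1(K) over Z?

Take the total order 0 < 1 < 2 < 3 < 4 < 5 < 6 < 7 < 8 < 9 on the vertex set. Then K (dimension 1) consists of the simplices:

  0-simplices (10): [0], [1], [2], [3], [4], [5], [6], [7], [8], [9]
  1-simplices (11): [0,2], [0,3], [0,7], [1,3], [2,4], [2,6], [2,8], [3,4], [5,7], [5,8], [6,7]

giving chain groups C_0 ≅ Z^10, C_1 ≅ Z^11.

∂_1: C_1 → C_0 maps an edge to its endpoints' difference, ∂[p,q] = q − p. For instance
  ∂[0,7] = [7] − [0].
This gives a 10×11 integer matrix of rank 8; reducing to Smith normal form yields diagonal entries (1,1,1,1,1,1,1,1).

Now H_k = ker ∂_k / im ∂_{k+1}, so:

  H_0: rank C_0 − rank ∂_1 = 10 − 8 = 2, and the invariant factors of ∂_1 are all 1, so H_0 ≅ Z^2.
  H_1: rank ker ∂_1 − rank ∂_2 = (11 − 8) − 0 = 3, and there is no ∂_2, so H_1 ≅ Z^3.

H_0 ≅ Z^2,  H_1 ≅ Z^3.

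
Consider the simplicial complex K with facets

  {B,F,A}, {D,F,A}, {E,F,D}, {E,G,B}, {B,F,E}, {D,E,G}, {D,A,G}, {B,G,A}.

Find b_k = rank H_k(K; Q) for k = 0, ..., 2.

We work with the vertex ordering A < B < D < E < F < G. The simplices of K, each written with vertices in increasing order, are:

  0-simplices (6): A, B, D, E, F, G
  1-simplices (12): AB, AD, AF, AG, BE, BF, BG, DE, DF, DG, EF, EG
  2-simplices (8): ABF, ABG, ADF, ADG, BEF, BEG, DEF, DEG

giving chain groups C_0 ≅ Z^6, C_1 ≅ Z^12, C_2 ≅ Z^8.

Boundary ∂_1: C_1 → C_0 is given by ∂[p,q] = [q] − [p]. For instance
  ∂AF = F − A.
The 6×12 boundary matrix has rank 5 and Smith normal form diag(1,1,1,1,1).

Boundary ∂_2: C_2 → C_1 maps a triangle to the signed sum of its edges. For instance
  ∂DEF = EF − DF + DE,
  ∂BEG = EG − BG + BE.
The 12×8 boundary matrix has rank 7 and Smith normal form diag(1,1,1,1,1,1,1).

Reading off H_k = ker ∂_k / im ∂_{k+1}:

  H_0: rank C_0 − rank ∂_1 = 6 − 5 = 1, and the invariant factors of ∂_1 are all 1, so H_0 ≅ Z.
  H_1: rank ker ∂_1 − rank ∂_2 = (12 − 5) − 7 = 0, and the invariant factors of ∂_2 are all 1, so H_1 ≅ 0.
  H_2: rank ker ∂_2 − rank ∂_3 = (8 − 7) − 0 = 1, and there is no ∂_3, so H_2 ≅ Z.

Hence the Betti numbers are b_0 = 1, b_1 = 0, b_2 = 1.

b_0 = 1, b_1 = 0, b_2 = 1.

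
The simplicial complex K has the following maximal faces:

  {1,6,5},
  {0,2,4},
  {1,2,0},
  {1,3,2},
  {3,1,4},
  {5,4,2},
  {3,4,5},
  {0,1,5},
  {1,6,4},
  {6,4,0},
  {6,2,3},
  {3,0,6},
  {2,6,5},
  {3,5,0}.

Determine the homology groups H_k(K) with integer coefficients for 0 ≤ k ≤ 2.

H_0 = Z,  H_1 = Z^2,  H_2 = Z.

Take the total order 0 < 1 < 2 < 3 < 4 < 5 < 6 on the vertex set. Then K (dimension 2) consists of the simplices:

  0-simplices (7): [0], [1], [2], [3], [4], [5], [6]
  1-simplices (21): [0,1], [0,2], [0,3], [0,4], [0,5], [0,6], [1,2], [1,3], [1,4], [1,5], [1,6], [2,3], [2,4], [2,5], [2,6], [3,4], [3,5], [3,6], [4,5], [4,6], [5,6]
  2-simplices (14): [0,1,2], [0,1,5], [0,2,4], [0,3,5], [0,3,6], [0,4,6], [1,2,3], [1,3,4], [1,4,6], [1,5,6], [2,3,6], [2,4,5], [2,5,6], [3,4,5]

Hence C_0 ≅ Z^7, C_1 ≅ Z^21, C_2 ≅ Z^14.

The boundary map ∂_1: C_1 → C_0 sends each edge [p,q] (with p < q) to q − p. For instance
  ∂[5,6] = [6] − [5].
This gives a 7×21 integer matrix of rank 6; reducing to Smith normal form yields diagonal entries (1,1,1,1,1,1).

The boundary map ∂_2: C_2 → C_1 sends each 2-simplex [p,q,r] to [q,r] − [p,r] + [p,q]. For instance
  ∂[1,2,3] = [2,3] − [1,3] + [1,2],
  ∂[2,5,6] = [5,6] − [2,6] + [2,5].
The 21×14 boundary matrix has rank 13 and Smith normal form diag(1,1,1,1,1,1,1,1,1,1,1,1,1).

Reading off H_k = ker ∂_k / im ∂_{k+1}:

  H_0: rank C_0 − rank ∂_1 = 7 − 6 = 1, and the invariant factors of ∂_1 are all 1, so H_0 = Z.
  H_1: rank ker ∂_1 − rank ∂_2 = (21 − 6) − 13 = 2, and the invariant factors of ∂_2 are all 1, so H_1 = Z^2.
  H_2: rank ker ∂_2 − rank ∂_3 = (14 − 13) − 0 = 1, and there is no ∂_3, so H_2 = Z.

As a check, the Euler characteristic is 7 − 21 + 14 = 0, which agrees with 1 − 2 + 1 = 0.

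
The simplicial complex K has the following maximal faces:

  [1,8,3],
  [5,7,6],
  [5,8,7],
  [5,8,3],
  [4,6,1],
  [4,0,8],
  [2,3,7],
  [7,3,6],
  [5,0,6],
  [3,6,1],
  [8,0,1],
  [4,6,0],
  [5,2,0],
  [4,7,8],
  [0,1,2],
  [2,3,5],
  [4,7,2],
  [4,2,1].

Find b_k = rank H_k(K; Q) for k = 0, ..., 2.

b_0 = 1, b_1 = 1, b_2 = 0.

We work with the vertex ordering 0 < 1 < 2 < 3 < 4 < 5 < 6 < 7 < 8. The simplices of K, each written with vertices in increasing order, are:

  0-simplices (9): [0], [1], [2], [3], [4], [5], [6], [7], [8]
  1-simplices (27): (27 of them)
  2-simplices (18): [0,1,2], [0,1,8], [0,2,5], [0,4,6], [0,4,8], [0,5,6], [1,2,4], [1,3,6], [1,3,8], [1,4,6], [2,3,5], [2,3,7], [2,4,7], [3,5,8], [3,6,7], [4,7,8], [5,6,7], [5,7,8]

Hence C_0 ≅ Z^9, C_1 ≅ Z^27, C_2 ≅ Z^18.

The boundary map ∂_1: C_1 → C_0 sends each edge [p,q] (with p < q) to q − p. For instance
  ∂[5,8] = [8] − [5].
The 9×27 boundary matrix has rank 8 and Smith normal form diag(1,1,1,1,1,1,1,1).

The boundary map ∂_2: C_2 → C_1 acts by ∂[p,q,r] = [q,r] − [p,r] + [p,q]. For instance
  ∂[0,4,8] = [4,8] − [0,8] + [0,4],
  ∂[0,4,6] = [4,6] − [0,6] + [0,4].
The 27×18 boundary matrix has rank 18 and Smith normal form diag(1,1,1,1,1,1,1,1,1,1,1,1,1,1,1,1,1,2).

From H_k ≅ ker(∂_k) / im(∂_{k+1}) we obtain:

  H_0: rank C_0 − rank ∂_1 = 9 − 8 = 1, and the invariant factors of ∂_1 are all 1, so H_0 ≅ Z.
  H_1: rank ker ∂_1 − rank ∂_2 = (27 − 8) − 18 = 1, and ∂_2 has invariant factor 2 > 1, so H_1 ≅ Z × Z/2.
  H_2: rank ker ∂_2 − rank ∂_3 = (18 − 18) − 0 = 0, and there is no ∂_3, so H_2 ≅ 0.

As a check, the Euler characteristic is 9 − 27 + 18 = 0, which agrees with 1 − 1 + 0 = 0.

Hence the Betti numbers are b_0 = 1, b_1 = 1, b_2 = 0.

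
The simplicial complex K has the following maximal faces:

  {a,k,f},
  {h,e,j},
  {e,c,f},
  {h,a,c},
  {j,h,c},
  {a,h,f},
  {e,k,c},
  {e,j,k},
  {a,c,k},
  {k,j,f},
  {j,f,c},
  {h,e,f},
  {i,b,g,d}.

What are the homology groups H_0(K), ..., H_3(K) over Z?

H_0 = Z^2,  H_1 = Z/2,  H_2 = 0,  H_3 = 0.

Order the vertices as a < b < c < d < e < f < g < h < i < j < k. Listing each simplex with vertices in this order, K has dimension 3 with simplices:

  0-simplices (11): a, b, c, d, e, f, g, h, i, j, k
  1-simplices (24): ac, af, ah, ak, bd, bg, bi, ce, cf, ch, cj, ck, dg, di, ef, eh, ej, ek, fh, fj, fk, gi, hj, jk
  2-simplices (16): ach, ack, afh, afk, bdg, bdi, bgi, cef, cek, cfj, chj, dgi, efh, ehj, ejk, fjk
  3-simplices (1): bdgi

Hence C_0 ≅ Z^11, C_1 ≅ Z^24, C_2 ≅ Z^16, C_3 ≅ Z^1.

∂_1: C_1 → C_0 maps an edge to its endpoints' difference, ∂[p,q] = q − p. For instance
  ∂jk = k − j.
As a 11×24 matrix over Z this has rank 9, with invariant factors (1,1,1,1,1,1,1,1,1).

The boundary map ∂_2: C_2 → C_1 sends each 2-simplex [p,q,r] to [q,r] − [p,r] + [p,q]. For instance
  ∂bdg = dg − bg + bd,
  ∂cek = ek − ck + ce.
This gives a 24×16 integer matrix of rank 15; reducing to Smith normal form yields diagonal entries (1,1,1,1,1,1,1,1,1,1,1,1,1,1,2).

∂_3: C_3 → C_2 sends each 3-simplex σ to the alternating sum Σ_i (−1)^i (σ with its i-th vertex removed). For instance
  ∂bdgi = dgi − bgi + bdi − bdg.
The 16×1 boundary matrix has rank 1 and Smith normal form diag(1).

From H_k ≅ ker(∂_k) / im(∂_{k+1}) we obtain:

  H_0: rank C_0 − rank ∂_1 = 11 − 9 = 2, and the invariant factors of ∂_1 are all 1, so H_0 ≅ Z^2.
  H_1: rank ker ∂_1 − rank ∂_2 = (24 − 9) − 15 = 0, and ∂_2 has invariant factor 2 > 1, so H_1 ≅ Z/2.
  H_2: rank ker ∂_2 − rank ∂_3 = (16 − 15) − 1 = 0, and the invariant factors of ∂_3 are all 1, so H_2 ≅ 0.
  H_3: rank ker ∂_3 − rank ∂_4 = (1 − 1) − 0 = 0, and there is no ∂_4, so H_3 ≅ 0.

As a check, the Euler characteristic is 11 − 24 + 16 − 1 = 2, which agrees with 2 − 0 + 0 − 0 = 2.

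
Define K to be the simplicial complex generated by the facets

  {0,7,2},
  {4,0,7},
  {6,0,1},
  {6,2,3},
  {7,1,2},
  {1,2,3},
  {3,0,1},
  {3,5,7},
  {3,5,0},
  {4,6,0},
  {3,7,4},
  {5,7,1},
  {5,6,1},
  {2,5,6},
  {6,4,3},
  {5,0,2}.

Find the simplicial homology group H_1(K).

H_1 = Z^2.

Take the total order 0 < 1 < 2 < 3 < 4 < 5 < 6 < 7 on the vertex set. Then K (dimension 2) consists of the simplices:

  0-simplices (8): [0], [1], [2], [3], [4], [5], [6], [7]
  1-simplices (24): (24 of them)
  2-simplices (16): [0,1,3], [0,1,6], [0,2,5], [0,2,7], [0,3,5], [0,4,6], [0,4,7], [1,2,3], [1,2,7], [1,5,6], [1,5,7], [2,3,6], [2,5,6], [3,4,6], [3,4,7], [3,5,7]

Hence C_0 ≅ Z^8, C_1 ≅ Z^24, C_2 ≅ Z^16.

Boundary ∂_1: C_1 → C_0 sends each edge [p,q] (with p < q) to q − p. For instance
  ∂[0,3] = [3] − [0].
The 8×24 boundary matrix has rank 7 and Smith normal form diag(1,1,1,1,1,1,1).

Boundary ∂_2: C_2 → C_1 acts by ∂[p,q,r] = [q,r] − [p,r] + [p,q]. For instance
  ∂[1,2,3] = [2,3] − [1,3] + [1,2],
  ∂[0,4,7] = [4,7] − [0,7] + [0,4].
As a 24×16 matrix over Z this has rank 15, with invariant factors (1,1,1,1,1,1,1,1,1,1,1,1,1,1,1).

Computing H_k = (kernel of ∂_k) / (image of ∂_{k+1}):

  H_1: rank ker ∂_1 − rank ∂_2 = (24 − 7) − 15 = 2, and the invariant factors of ∂_2 are all 1, so H_1 = Z^2.

(K is a triangulation of the torus T^2.)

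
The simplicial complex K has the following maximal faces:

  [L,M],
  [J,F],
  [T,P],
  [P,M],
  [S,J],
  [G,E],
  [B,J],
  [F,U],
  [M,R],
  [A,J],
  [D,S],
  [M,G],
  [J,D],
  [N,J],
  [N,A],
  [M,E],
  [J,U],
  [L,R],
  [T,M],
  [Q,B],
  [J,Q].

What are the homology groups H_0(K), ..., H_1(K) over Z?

H_0 = Z^2,  H_1 = Z^7.

Order the vertices as A < B < D < E < F < G < J < L < M < N < P < Q < R < S < T < U. Listing each simplex with vertices in this order, K has dimension 1 with simplices:

  0-simplices (16): A, B, D, E, F, G, J, L, M, N, P, Q, R, S, T, U
  1-simplices (21): AJ, AN, BJ, BQ, DJ, DS, EG, EM, FJ, FU, GM, JN, JQ, JS, JU, LM, LR, MP, MR, MT, PT

Hence C_0 ≅ Z^16, C_1 ≅ Z^21.

∂_1: C_1 → C_0 maps an edge to its endpoints' difference, ∂[p,q] = q − p. For instance
  ∂JQ = Q − J.
As a 16×21 matrix over Z this has rank 14, with invariant factors (1,1,1,1,1,1,1,1,1,1,1,1,1,1).

Computing H_k = (kernel of ∂_k) / (image of ∂_{k+1}):

  H_0: rank C_0 − rank ∂_1 = 16 − 14 = 2, and the invariant factors of ∂_1 are all 1, so H_0 ≅ Z^2.
  H_1: rank ker ∂_1 − rank ∂_2 = (21 − 14) − 0 = 7, and there is no ∂_2, so H_1 ≅ Z^7.

(K is a triangulation of the disjoint union of a wedge of 3 circles and a wedge of 4 circles.)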